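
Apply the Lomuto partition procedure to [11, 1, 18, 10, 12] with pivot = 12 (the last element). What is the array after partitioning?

Lomuto partition with pivot = 12:

Initial array: [11, 1, 18, 10, 12]

arr[0]=11 <= 12: swap with position 0, array becomes [11, 1, 18, 10, 12]
arr[1]=1 <= 12: swap with position 1, array becomes [11, 1, 18, 10, 12]
arr[2]=18 > 12: no swap
arr[3]=10 <= 12: swap with position 2, array becomes [11, 1, 10, 18, 12]

Place pivot at position 3: [11, 1, 10, 12, 18]
Pivot position: 3

After partitioning with pivot 12, the array becomes [11, 1, 10, 12, 18]. The pivot is placed at index 3. All elements to the left of the pivot are <= 12, and all elements to the right are > 12.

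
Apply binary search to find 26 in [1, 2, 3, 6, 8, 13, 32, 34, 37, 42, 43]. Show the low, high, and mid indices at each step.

Binary search for 26 in [1, 2, 3, 6, 8, 13, 32, 34, 37, 42, 43]:

lo=0, hi=10, mid=5, arr[mid]=13 -> 13 < 26, search right half
lo=6, hi=10, mid=8, arr[mid]=37 -> 37 > 26, search left half
lo=6, hi=7, mid=6, arr[mid]=32 -> 32 > 26, search left half
lo=6 > hi=5, target 26 not found

Binary search determines that 26 is not in the array after 3 comparisons. The search space was exhausted without finding the target.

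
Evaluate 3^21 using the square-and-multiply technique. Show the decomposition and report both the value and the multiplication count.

Computing 3^21 by squaring (build up from 3^1; each line after the first costs one multiplication):

3^1 = 3
3^2 = (3^1)^2 = 3^2 = 9
3^4 = (3^2)^2 = 9^2 = 81
3^5 = 3 * 3^4 = 3 * 81 = 243
3^10 = (3^5)^2 = 243^2 = 59049
3^20 = (3^10)^2 = 59049^2 = 3486784401
3^21 = 3 * 3^20 = 3 * 3486784401 = 10460353203

Result: 10460353203
Multiplications needed: 6 (6 lines after 3^1)

3^21 = 10460353203. Using exponentiation by squaring, this requires 6 multiplications. The key idea: if the exponent is even, square the half-power; if odd, multiply by the base once.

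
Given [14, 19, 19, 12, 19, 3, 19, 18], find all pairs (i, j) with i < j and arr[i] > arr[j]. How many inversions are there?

Finding inversions in [14, 19, 19, 12, 19, 3, 19, 18]:

(0, 3): arr[0]=14 > arr[3]=12
(0, 5): arr[0]=14 > arr[5]=3
(1, 3): arr[1]=19 > arr[3]=12
(1, 5): arr[1]=19 > arr[5]=3
(1, 7): arr[1]=19 > arr[7]=18
(2, 3): arr[2]=19 > arr[3]=12
(2, 5): arr[2]=19 > arr[5]=3
(2, 7): arr[2]=19 > arr[7]=18
(3, 5): arr[3]=12 > arr[5]=3
(4, 5): arr[4]=19 > arr[5]=3
(4, 7): arr[4]=19 > arr[7]=18
(6, 7): arr[6]=19 > arr[7]=18

Total inversions: 12

The array has 12 inversion(s): (0,3), (0,5), (1,3), (1,5), (1,7), (2,3), (2,5), (2,7), (3,5), (4,5), (4,7), (6,7). Each pair (i,j) satisfies i < j and arr[i] > arr[j].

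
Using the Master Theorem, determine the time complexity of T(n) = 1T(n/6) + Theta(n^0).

Master Theorem for T(n) = 1T(n/6) + O(n^0):

a = 1, b = 6, c = 0
log_b(a) = log_6(1) = 0.0000

Case 2: c = 0 = log_6(1) = 0.0000
T(n) = O(n^0 log n) = O(log n)

For T(n) = 1T(n/6) + O(n^0): log_6(1) = 0.0000. This is Case 2 of the Master Theorem (c = log_b(a), equal work at all levels), giving O(log n).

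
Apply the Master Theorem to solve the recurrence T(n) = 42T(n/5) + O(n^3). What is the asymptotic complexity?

Master Theorem for T(n) = 42T(n/5) + O(n^3):

a = 42, b = 5, c = 3
log_b(a) = log_5(42) = 2.3223

Case 3: c = 3 > log_5(42) = 2.3223
T(n) = O(n^3) = O(n^3)

For T(n) = 42T(n/5) + O(n^3): log_5(42) = 2.3223. This is Case 3 of the Master Theorem (c > log_b(a), work dominated by root), giving O(n^3).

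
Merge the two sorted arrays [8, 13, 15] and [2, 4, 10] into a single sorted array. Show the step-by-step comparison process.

Merging process:

Compare 8 vs 2: take 2 from right. Merged: [2]
Compare 8 vs 4: take 4 from right. Merged: [2, 4]
Compare 8 vs 10: take 8 from left. Merged: [2, 4, 8]
Compare 13 vs 10: take 10 from right. Merged: [2, 4, 8, 10]
Append remaining from left: [13, 15]. Merged: [2, 4, 8, 10, 13, 15]

Final merged array: [2, 4, 8, 10, 13, 15]
Total comparisons: 4

The merged array is [2, 4, 8, 10, 13, 15], requiring 4 comparisons. The merge step runs in O(n) time where n is the total number of elements.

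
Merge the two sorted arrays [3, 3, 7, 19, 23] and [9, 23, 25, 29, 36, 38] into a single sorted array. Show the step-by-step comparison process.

Merging process:

Compare 3 vs 9: take 3 from left. Merged: [3]
Compare 3 vs 9: take 3 from left. Merged: [3, 3]
Compare 7 vs 9: take 7 from left. Merged: [3, 3, 7]
Compare 19 vs 9: take 9 from right. Merged: [3, 3, 7, 9]
Compare 19 vs 23: take 19 from left. Merged: [3, 3, 7, 9, 19]
Compare 23 vs 23: take 23 from left. Merged: [3, 3, 7, 9, 19, 23]
Append remaining from right: [23, 25, 29, 36, 38]. Merged: [3, 3, 7, 9, 19, 23, 23, 25, 29, 36, 38]

Final merged array: [3, 3, 7, 9, 19, 23, 23, 25, 29, 36, 38]
Total comparisons: 6

The merged array is [3, 3, 7, 9, 19, 23, 23, 25, 29, 36, 38], requiring 6 comparisons. The merge step runs in O(n) time where n is the total number of elements.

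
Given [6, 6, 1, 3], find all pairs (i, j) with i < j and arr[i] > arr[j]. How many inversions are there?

Finding inversions in [6, 6, 1, 3]:

(0, 2): arr[0]=6 > arr[2]=1
(0, 3): arr[0]=6 > arr[3]=3
(1, 2): arr[1]=6 > arr[2]=1
(1, 3): arr[1]=6 > arr[3]=3

Total inversions: 4

The array has 4 inversion(s): (0,2), (0,3), (1,2), (1,3). Each pair (i,j) satisfies i < j and arr[i] > arr[j].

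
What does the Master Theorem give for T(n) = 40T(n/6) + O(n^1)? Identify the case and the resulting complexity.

Master Theorem for T(n) = 40T(n/6) + O(n^1):

a = 40, b = 6, c = 1
log_b(a) = log_6(40) = 2.0588

Case 1: c = 1 < log_6(40) = 2.0588
T(n) = O(n^(log_6 40))

For T(n) = 40T(n/6) + O(n^1): log_6(40) = 2.0588. This is Case 1 of the Master Theorem (c < log_b(a), work dominated by leaves), giving O(n^(log_6 40)).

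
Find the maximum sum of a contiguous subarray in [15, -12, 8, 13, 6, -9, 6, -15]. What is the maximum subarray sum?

Using Kadane's algorithm on [15, -12, 8, 13, 6, -9, 6, -15]:

Scanning through the array:
Position 1 (value -12): max_ending_here = 3, max_so_far = 15
Position 2 (value 8): max_ending_here = 11, max_so_far = 15
Position 3 (value 13): max_ending_here = 24, max_so_far = 24
Position 4 (value 6): max_ending_here = 30, max_so_far = 30
Position 5 (value -9): max_ending_here = 21, max_so_far = 30
Position 6 (value 6): max_ending_here = 27, max_so_far = 30
Position 7 (value -15): max_ending_here = 12, max_so_far = 30

Maximum subarray: [15, -12, 8, 13, 6]
Maximum sum: 30

The maximum subarray is [15, -12, 8, 13, 6] with sum 30. This subarray runs from index 0 to index 4.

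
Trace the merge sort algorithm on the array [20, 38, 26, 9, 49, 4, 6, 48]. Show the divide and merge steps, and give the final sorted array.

Merge sort trace:

Split: [20, 38, 26, 9, 49, 4, 6, 48] -> [20, 38, 26, 9] and [49, 4, 6, 48]
  Split: [20, 38, 26, 9] -> [20, 38] and [26, 9]
    Split: [20, 38] -> [20] and [38]
    Merge: [20] + [38] -> [20, 38]
    Split: [26, 9] -> [26] and [9]
    Merge: [26] + [9] -> [9, 26]
  Merge: [20, 38] + [9, 26] -> [9, 20, 26, 38]
  Split: [49, 4, 6, 48] -> [49, 4] and [6, 48]
    Split: [49, 4] -> [49] and [4]
    Merge: [49] + [4] -> [4, 49]
    Split: [6, 48] -> [6] and [48]
    Merge: [6] + [48] -> [6, 48]
  Merge: [4, 49] + [6, 48] -> [4, 6, 48, 49]
Merge: [9, 20, 26, 38] + [4, 6, 48, 49] -> [4, 6, 9, 20, 26, 38, 48, 49]

Final sorted array: [4, 6, 9, 20, 26, 38, 48, 49]

The merge sort proceeds by recursively splitting the array and merging sorted halves.
After all merges, the sorted array is [4, 6, 9, 20, 26, 38, 48, 49].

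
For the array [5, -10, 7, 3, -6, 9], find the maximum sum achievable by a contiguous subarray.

Using Kadane's algorithm on [5, -10, 7, 3, -6, 9]:

Scanning through the array:
Position 1 (value -10): max_ending_here = -5, max_so_far = 5
Position 2 (value 7): max_ending_here = 7, max_so_far = 7
Position 3 (value 3): max_ending_here = 10, max_so_far = 10
Position 4 (value -6): max_ending_here = 4, max_so_far = 10
Position 5 (value 9): max_ending_here = 13, max_so_far = 13

Maximum subarray: [7, 3, -6, 9]
Maximum sum: 13

The maximum subarray is [7, 3, -6, 9] with sum 13. This subarray runs from index 2 to index 5.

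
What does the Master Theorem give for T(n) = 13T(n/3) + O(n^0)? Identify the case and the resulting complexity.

Master Theorem for T(n) = 13T(n/3) + O(n^0):

a = 13, b = 3, c = 0
log_b(a) = log_3(13) = 2.3347

Case 1: c = 0 < log_3(13) = 2.3347
T(n) = O(n^(log_3 13))

For T(n) = 13T(n/3) + O(n^0): log_3(13) = 2.3347. This is Case 1 of the Master Theorem (c < log_b(a), work dominated by leaves), giving O(n^(log_3 13)).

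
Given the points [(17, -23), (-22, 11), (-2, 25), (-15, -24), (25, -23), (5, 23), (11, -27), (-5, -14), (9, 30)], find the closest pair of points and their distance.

Computing all pairwise distances among 9 points:

d((17, -23), (-22, 11)) = 51.7397
d((17, -23), (-2, 25)) = 51.6236
d((17, -23), (-15, -24)) = 32.0156
d((17, -23), (25, -23)) = 8.0
d((17, -23), (5, 23)) = 47.5395
d((17, -23), (11, -27)) = 7.2111 <-- minimum
d((17, -23), (-5, -14)) = 23.7697
d((17, -23), (9, 30)) = 53.6004
d((-22, 11), (-2, 25)) = 24.4131
d((-22, 11), (-15, -24)) = 35.6931
d((-22, 11), (25, -23)) = 58.0086
d((-22, 11), (5, 23)) = 29.5466
d((-22, 11), (11, -27)) = 50.3289
d((-22, 11), (-5, -14)) = 30.2324
d((-22, 11), (9, 30)) = 36.3593
d((-2, 25), (-15, -24)) = 50.6952
d((-2, 25), (25, -23)) = 55.0727
d((-2, 25), (5, 23)) = 7.2801
d((-2, 25), (11, -27)) = 53.6004
d((-2, 25), (-5, -14)) = 39.1152
d((-2, 25), (9, 30)) = 12.083
d((-15, -24), (25, -23)) = 40.0125
d((-15, -24), (5, 23)) = 51.0784
d((-15, -24), (11, -27)) = 26.1725
d((-15, -24), (-5, -14)) = 14.1421
d((-15, -24), (9, 30)) = 59.0931
d((25, -23), (5, 23)) = 50.1597
d((25, -23), (11, -27)) = 14.5602
d((25, -23), (-5, -14)) = 31.3209
d((25, -23), (9, 30)) = 55.3624
d((5, 23), (11, -27)) = 50.3587
d((5, 23), (-5, -14)) = 38.3275
d((5, 23), (9, 30)) = 8.0623
d((11, -27), (-5, -14)) = 20.6155
d((11, -27), (9, 30)) = 57.0351
d((-5, -14), (9, 30)) = 46.1736

Closest pair: (17, -23) and (11, -27) with distance 7.2111

The closest pair is (17, -23) and (11, -27) with Euclidean distance 7.2111. For 9 points, brute-force pairwise comparison is shown above. For large n, the divide-and-conquer algorithm (sort by x, recurse on halves, check the dividing strip) achieves O(n log n).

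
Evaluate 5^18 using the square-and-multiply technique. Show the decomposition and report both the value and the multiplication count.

Computing 5^18 by squaring (build up from 5^1; each line after the first costs one multiplication):

5^1 = 5
5^2 = (5^1)^2 = 5^2 = 25
5^4 = (5^2)^2 = 25^2 = 625
5^8 = (5^4)^2 = 625^2 = 390625
5^9 = 5 * 5^8 = 5 * 390625 = 1953125
5^18 = (5^9)^2 = 1953125^2 = 3814697265625

Result: 3814697265625
Multiplications needed: 5 (5 lines after 5^1)

5^18 = 3814697265625. Using exponentiation by squaring, this requires 5 multiplications. The key idea: if the exponent is even, square the half-power; if odd, multiply by the base once.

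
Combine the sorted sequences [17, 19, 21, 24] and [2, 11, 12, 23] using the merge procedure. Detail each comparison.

Merging process:

Compare 17 vs 2: take 2 from right. Merged: [2]
Compare 17 vs 11: take 11 from right. Merged: [2, 11]
Compare 17 vs 12: take 12 from right. Merged: [2, 11, 12]
Compare 17 vs 23: take 17 from left. Merged: [2, 11, 12, 17]
Compare 19 vs 23: take 19 from left. Merged: [2, 11, 12, 17, 19]
Compare 21 vs 23: take 21 from left. Merged: [2, 11, 12, 17, 19, 21]
Compare 24 vs 23: take 23 from right. Merged: [2, 11, 12, 17, 19, 21, 23]
Append remaining from left: [24]. Merged: [2, 11, 12, 17, 19, 21, 23, 24]

Final merged array: [2, 11, 12, 17, 19, 21, 23, 24]
Total comparisons: 7

The merged array is [2, 11, 12, 17, 19, 21, 23, 24], requiring 7 comparisons. The merge step runs in O(n) time where n is the total number of elements.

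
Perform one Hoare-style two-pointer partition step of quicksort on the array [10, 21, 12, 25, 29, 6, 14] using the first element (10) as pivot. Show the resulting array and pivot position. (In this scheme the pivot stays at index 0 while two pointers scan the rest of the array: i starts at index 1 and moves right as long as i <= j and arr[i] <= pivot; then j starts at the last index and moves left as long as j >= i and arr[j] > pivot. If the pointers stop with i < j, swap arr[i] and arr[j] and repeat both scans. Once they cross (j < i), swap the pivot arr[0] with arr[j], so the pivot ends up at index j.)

Hoare-style two-pointer partition with pivot = 10:

Initial array: [10, 21, 12, 25, 29, 6, 14]

Pointers start at i = 1, j = 6.
i stops at index 1 (arr[1]=21 > 10), j stops at index 5 (arr[5]=6 <= 10): swap arr[1] and arr[5], array becomes [10, 6, 12, 25, 29, 21, 14]
i ends at 2, j ends at 1: the pointers have crossed (j < i), so scanning stops.

Swap pivot arr[0] with arr[1] to place pivot at position 1: [6, 10, 12, 25, 29, 21, 14]
Pivot position: 1

After partitioning with pivot 10, the array becomes [6, 10, 12, 25, 29, 21, 14]. The pivot is placed at index 1. All elements to the left of the pivot are <= 10, and all elements to the right are > 10.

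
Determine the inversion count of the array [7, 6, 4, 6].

Finding inversions in [7, 6, 4, 6]:

(0, 1): arr[0]=7 > arr[1]=6
(0, 2): arr[0]=7 > arr[2]=4
(0, 3): arr[0]=7 > arr[3]=6
(1, 2): arr[1]=6 > arr[2]=4

Total inversions: 4

The array has 4 inversion(s): (0,1), (0,2), (0,3), (1,2). Each pair (i,j) satisfies i < j and arr[i] > arr[j].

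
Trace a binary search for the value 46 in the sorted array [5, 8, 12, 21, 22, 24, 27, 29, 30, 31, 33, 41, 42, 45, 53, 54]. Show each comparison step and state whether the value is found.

Binary search for 46 in [5, 8, 12, 21, 22, 24, 27, 29, 30, 31, 33, 41, 42, 45, 53, 54]:

lo=0, hi=15, mid=7, arr[mid]=29 -> 29 < 46, search right half
lo=8, hi=15, mid=11, arr[mid]=41 -> 41 < 46, search right half
lo=12, hi=15, mid=13, arr[mid]=45 -> 45 < 46, search right half
lo=14, hi=15, mid=14, arr[mid]=53 -> 53 > 46, search left half
lo=14 > hi=13, target 46 not found

Binary search determines that 46 is not in the array after 4 comparisons. The search space was exhausted without finding the target.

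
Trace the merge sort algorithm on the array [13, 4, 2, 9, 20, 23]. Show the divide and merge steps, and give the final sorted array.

Merge sort trace:

Split: [13, 4, 2, 9, 20, 23] -> [13, 4, 2] and [9, 20, 23]
  Split: [13, 4, 2] -> [13] and [4, 2]
    Split: [4, 2] -> [4] and [2]
    Merge: [4] + [2] -> [2, 4]
  Merge: [13] + [2, 4] -> [2, 4, 13]
  Split: [9, 20, 23] -> [9] and [20, 23]
    Split: [20, 23] -> [20] and [23]
    Merge: [20] + [23] -> [20, 23]
  Merge: [9] + [20, 23] -> [9, 20, 23]
Merge: [2, 4, 13] + [9, 20, 23] -> [2, 4, 9, 13, 20, 23]

Final sorted array: [2, 4, 9, 13, 20, 23]

The merge sort proceeds by recursively splitting the array and merging sorted halves.
After all merges, the sorted array is [2, 4, 9, 13, 20, 23].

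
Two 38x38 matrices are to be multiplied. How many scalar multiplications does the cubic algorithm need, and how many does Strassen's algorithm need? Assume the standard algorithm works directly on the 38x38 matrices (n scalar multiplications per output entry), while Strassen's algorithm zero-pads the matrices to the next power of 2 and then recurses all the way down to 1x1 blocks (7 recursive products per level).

Matrix multiplication for 38x38 matrices:

Strassen's algorithm requires power-of-2 dimensions. Pad 38x38 to 64x64 (next power of 2).

Standard algorithm: 38^3 = 54872 multiplications
Strassen's algorithm: 7^(log2(64)) = 7^6 = 117649 multiplications
Difference: 54872 - 117649 = -62777 (Strassen uses MORE here due to padding overhead — for small or just-over-power-of-2 n, padding can outweigh the per-level savings)

Standard: 54872 multiplications (38^3). Strassen: 117649 multiplications (7^6, after padding to 64x64). Strassen reduces 8 recursive multiplications to 7 at each level.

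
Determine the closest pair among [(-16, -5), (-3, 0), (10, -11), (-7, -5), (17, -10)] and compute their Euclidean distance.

Computing all pairwise distances among 5 points:

d((-16, -5), (-3, 0)) = 13.9284
d((-16, -5), (10, -11)) = 26.6833
d((-16, -5), (-7, -5)) = 9.0
d((-16, -5), (17, -10)) = 33.3766
d((-3, 0), (10, -11)) = 17.0294
d((-3, 0), (-7, -5)) = 6.4031 <-- minimum
d((-3, 0), (17, -10)) = 22.3607
d((10, -11), (-7, -5)) = 18.0278
d((10, -11), (17, -10)) = 7.0711
d((-7, -5), (17, -10)) = 24.5153

Closest pair: (-3, 0) and (-7, -5) with distance 6.4031

The closest pair is (-3, 0) and (-7, -5) with Euclidean distance 6.4031. For 5 points, brute-force pairwise comparison is shown above. For large n, the divide-and-conquer algorithm (sort by x, recurse on halves, check the dividing strip) achieves O(n log n).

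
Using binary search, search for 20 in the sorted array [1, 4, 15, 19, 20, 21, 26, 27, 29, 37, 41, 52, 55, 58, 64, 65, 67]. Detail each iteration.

Binary search for 20 in [1, 4, 15, 19, 20, 21, 26, 27, 29, 37, 41, 52, 55, 58, 64, 65, 67]:

lo=0, hi=16, mid=8, arr[mid]=29 -> 29 > 20, search left half
lo=0, hi=7, mid=3, arr[mid]=19 -> 19 < 20, search right half
lo=4, hi=7, mid=5, arr[mid]=21 -> 21 > 20, search left half
lo=4, hi=4, mid=4, arr[mid]=20 -> Found target at index 4!

Binary search finds 20 at index 4 after 4 comparisons. The search repeatedly halves the search space by comparing with the middle element.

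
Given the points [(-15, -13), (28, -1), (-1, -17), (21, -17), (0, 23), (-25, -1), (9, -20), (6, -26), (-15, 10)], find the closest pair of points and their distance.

Computing all pairwise distances among 9 points:

d((-15, -13), (28, -1)) = 44.643
d((-15, -13), (-1, -17)) = 14.5602
d((-15, -13), (21, -17)) = 36.2215
d((-15, -13), (0, 23)) = 39.0
d((-15, -13), (-25, -1)) = 15.6205
d((-15, -13), (9, -20)) = 25.0
d((-15, -13), (6, -26)) = 24.6982
d((-15, -13), (-15, 10)) = 23.0
d((28, -1), (-1, -17)) = 33.121
d((28, -1), (21, -17)) = 17.4642
d((28, -1), (0, 23)) = 36.8782
d((28, -1), (-25, -1)) = 53.0
d((28, -1), (9, -20)) = 26.8701
d((28, -1), (6, -26)) = 33.3017
d((28, -1), (-15, 10)) = 44.3847
d((-1, -17), (21, -17)) = 22.0
d((-1, -17), (0, 23)) = 40.0125
d((-1, -17), (-25, -1)) = 28.8444
d((-1, -17), (9, -20)) = 10.4403
d((-1, -17), (6, -26)) = 11.4018
d((-1, -17), (-15, 10)) = 30.4138
d((21, -17), (0, 23)) = 45.1774
d((21, -17), (-25, -1)) = 48.7032
d((21, -17), (9, -20)) = 12.3693
d((21, -17), (6, -26)) = 17.4929
d((21, -17), (-15, 10)) = 45.0
d((0, 23), (-25, -1)) = 34.6554
d((0, 23), (9, -20)) = 43.9318
d((0, 23), (6, -26)) = 49.366
d((0, 23), (-15, 10)) = 19.8494
d((-25, -1), (9, -20)) = 38.9487
d((-25, -1), (6, -26)) = 39.8246
d((-25, -1), (-15, 10)) = 14.8661
d((9, -20), (6, -26)) = 6.7082 <-- minimum
d((9, -20), (-15, 10)) = 38.4187
d((6, -26), (-15, 10)) = 41.6773

Closest pair: (9, -20) and (6, -26) with distance 6.7082

The closest pair is (9, -20) and (6, -26) with Euclidean distance 6.7082. For 9 points, brute-force pairwise comparison is shown above. For large n, the divide-and-conquer algorithm (sort by x, recurse on halves, check the dividing strip) achieves O(n log n).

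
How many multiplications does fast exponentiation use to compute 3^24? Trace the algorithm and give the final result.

Computing 3^24 by squaring (build up from 3^1; each line after the first costs one multiplication):

3^1 = 3
3^2 = (3^1)^2 = 3^2 = 9
3^3 = 3 * 3^2 = 3 * 9 = 27
3^6 = (3^3)^2 = 27^2 = 729
3^12 = (3^6)^2 = 729^2 = 531441
3^24 = (3^12)^2 = 531441^2 = 282429536481

Result: 282429536481
Multiplications needed: 5 (5 lines after 3^1)

3^24 = 282429536481. Using exponentiation by squaring, this requires 5 multiplications. The key idea: if the exponent is even, square the half-power; if odd, multiply by the base once.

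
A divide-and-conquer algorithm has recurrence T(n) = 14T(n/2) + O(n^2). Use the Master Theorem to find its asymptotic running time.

Master Theorem for T(n) = 14T(n/2) + O(n^2):

a = 14, b = 2, c = 2
log_b(a) = log_2(14) = 3.8074

Case 1: c = 2 < log_2(14) = 3.8074
T(n) = O(n^(log_2 14))

For T(n) = 14T(n/2) + O(n^2): log_2(14) = 3.8074. This is Case 1 of the Master Theorem (c < log_b(a), work dominated by leaves), giving O(n^(log_2 14)).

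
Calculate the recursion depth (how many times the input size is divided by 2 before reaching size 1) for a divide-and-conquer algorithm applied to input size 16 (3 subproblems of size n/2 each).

For divide and conquer with division factor 2:

Problem sizes at each level:
Level 0: 16
Level 1: 8
Level 2: 4
Level 3: 2
Level 4: 1

The root is level 0 and the size-1 base case is level 4 (the tree spans levels 0 through 4, i.e. 5 levels counting the root), so the depth is the number of divisions: log_2(16) = 4

The recursion tree depth is log_2(16) = 4. At each level, the problem size is divided by 2, so it takes 4 divisions to reduce to a base case of size 1. The algorithm makes 3 recursive calls at each level.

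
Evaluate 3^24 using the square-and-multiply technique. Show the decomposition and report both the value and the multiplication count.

Computing 3^24 by squaring (build up from 3^1; each line after the first costs one multiplication):

3^1 = 3
3^2 = (3^1)^2 = 3^2 = 9
3^3 = 3 * 3^2 = 3 * 9 = 27
3^6 = (3^3)^2 = 27^2 = 729
3^12 = (3^6)^2 = 729^2 = 531441
3^24 = (3^12)^2 = 531441^2 = 282429536481

Result: 282429536481
Multiplications needed: 5 (5 lines after 3^1)

3^24 = 282429536481. Using exponentiation by squaring, this requires 5 multiplications. The key idea: if the exponent is even, square the half-power; if odd, multiply by the base once.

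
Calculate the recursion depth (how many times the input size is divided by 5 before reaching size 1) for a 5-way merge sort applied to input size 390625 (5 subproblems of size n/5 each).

For divide and conquer with division factor 5:

Problem sizes at each level:
Level 0: 390625
Level 1: 78125
Level 2: 15625
Level 3: 3125
Level 4: 625
Level 5: 125
Level 6: 25
Level 7: 5
Level 8: 1

The root is level 0 and the size-1 base case is level 8 (the tree spans levels 0 through 8, i.e. 9 levels counting the root), so the depth is the number of divisions: log_5(390625) = 8

The recursion tree depth is log_5(390625) = 8. At each level, the problem size is divided by 5, so it takes 8 divisions to reduce to a base case of size 1. The algorithm makes 5 recursive calls at each level.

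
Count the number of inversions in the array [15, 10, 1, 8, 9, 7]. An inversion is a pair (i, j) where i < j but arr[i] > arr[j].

Finding inversions in [15, 10, 1, 8, 9, 7]:

(0, 1): arr[0]=15 > arr[1]=10
(0, 2): arr[0]=15 > arr[2]=1
(0, 3): arr[0]=15 > arr[3]=8
(0, 4): arr[0]=15 > arr[4]=9
(0, 5): arr[0]=15 > arr[5]=7
(1, 2): arr[1]=10 > arr[2]=1
(1, 3): arr[1]=10 > arr[3]=8
(1, 4): arr[1]=10 > arr[4]=9
(1, 5): arr[1]=10 > arr[5]=7
(3, 5): arr[3]=8 > arr[5]=7
(4, 5): arr[4]=9 > arr[5]=7

Total inversions: 11

The array has 11 inversion(s): (0,1), (0,2), (0,3), (0,4), (0,5), (1,2), (1,3), (1,4), (1,5), (3,5), (4,5). Each pair (i,j) satisfies i < j and arr[i] > arr[j].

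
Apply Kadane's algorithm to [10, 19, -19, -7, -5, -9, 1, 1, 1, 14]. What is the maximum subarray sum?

Using Kadane's algorithm on [10, 19, -19, -7, -5, -9, 1, 1, 1, 14]:

Scanning through the array:
Position 1 (value 19): max_ending_here = 29, max_so_far = 29
Position 2 (value -19): max_ending_here = 10, max_so_far = 29
Position 3 (value -7): max_ending_here = 3, max_so_far = 29
Position 4 (value -5): max_ending_here = -2, max_so_far = 29
Position 5 (value -9): max_ending_here = -9, max_so_far = 29
Position 6 (value 1): max_ending_here = 1, max_so_far = 29
Position 7 (value 1): max_ending_here = 2, max_so_far = 29
Position 8 (value 1): max_ending_here = 3, max_so_far = 29
Position 9 (value 14): max_ending_here = 17, max_so_far = 29

Maximum subarray: [10, 19]
Maximum sum: 29

The maximum subarray is [10, 19] with sum 29. This subarray runs from index 0 to index 1.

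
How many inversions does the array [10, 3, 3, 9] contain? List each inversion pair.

Finding inversions in [10, 3, 3, 9]:

(0, 1): arr[0]=10 > arr[1]=3
(0, 2): arr[0]=10 > arr[2]=3
(0, 3): arr[0]=10 > arr[3]=9

Total inversions: 3

The array has 3 inversion(s): (0,1), (0,2), (0,3). Each pair (i,j) satisfies i < j and arr[i] > arr[j].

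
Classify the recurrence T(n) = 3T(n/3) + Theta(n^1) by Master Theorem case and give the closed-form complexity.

Master Theorem for T(n) = 3T(n/3) + O(n^1):

a = 3, b = 3, c = 1
log_b(a) = log_3(3) = 1.0000

Case 2: c = 1 = log_3(3) = 1.0000
T(n) = O(n^1 log n) = O(n log n)

For T(n) = 3T(n/3) + O(n^1): log_3(3) = 1.0000. This is Case 2 of the Master Theorem (c = log_b(a), equal work at all levels), giving O(n log n).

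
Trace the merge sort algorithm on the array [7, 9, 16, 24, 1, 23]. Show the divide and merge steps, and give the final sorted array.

Merge sort trace:

Split: [7, 9, 16, 24, 1, 23] -> [7, 9, 16] and [24, 1, 23]
  Split: [7, 9, 16] -> [7] and [9, 16]
    Split: [9, 16] -> [9] and [16]
    Merge: [9] + [16] -> [9, 16]
  Merge: [7] + [9, 16] -> [7, 9, 16]
  Split: [24, 1, 23] -> [24] and [1, 23]
    Split: [1, 23] -> [1] and [23]
    Merge: [1] + [23] -> [1, 23]
  Merge: [24] + [1, 23] -> [1, 23, 24]
Merge: [7, 9, 16] + [1, 23, 24] -> [1, 7, 9, 16, 23, 24]

Final sorted array: [1, 7, 9, 16, 23, 24]

The merge sort proceeds by recursively splitting the array and merging sorted halves.
After all merges, the sorted array is [1, 7, 9, 16, 23, 24].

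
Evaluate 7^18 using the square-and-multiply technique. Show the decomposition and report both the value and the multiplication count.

Computing 7^18 by squaring (build up from 7^1; each line after the first costs one multiplication):

7^1 = 7
7^2 = (7^1)^2 = 7^2 = 49
7^4 = (7^2)^2 = 49^2 = 2401
7^8 = (7^4)^2 = 2401^2 = 5764801
7^9 = 7 * 7^8 = 7 * 5764801 = 40353607
7^18 = (7^9)^2 = 40353607^2 = 1628413597910449

Result: 1628413597910449
Multiplications needed: 5 (5 lines after 7^1)

7^18 = 1628413597910449. Using exponentiation by squaring, this requires 5 multiplications. The key idea: if the exponent is even, square the half-power; if odd, multiply by the base once.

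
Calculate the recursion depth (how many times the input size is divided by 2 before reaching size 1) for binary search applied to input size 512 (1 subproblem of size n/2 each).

For divide and conquer with division factor 2:

Problem sizes at each level:
Level 0: 512
Level 1: 256
Level 2: 128
Level 3: 64
Level 4: 32
Level 5: 16
Level 6: 8
Level 7: 4
Level 8: 2
Level 9: 1

The root is level 0 and the size-1 base case is level 9 (the tree spans levels 0 through 9, i.e. 10 levels counting the root), so the depth is the number of divisions: log_2(512) = 9

The recursion tree depth is log_2(512) = 9. At each level, the problem size is divided by 2, so it takes 9 divisions to reduce to a base case of size 1. The algorithm makes 1 recursive call at each level.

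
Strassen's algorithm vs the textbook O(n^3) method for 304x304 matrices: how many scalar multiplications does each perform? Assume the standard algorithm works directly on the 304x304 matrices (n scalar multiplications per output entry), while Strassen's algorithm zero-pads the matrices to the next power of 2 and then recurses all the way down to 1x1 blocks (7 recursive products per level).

Matrix multiplication for 304x304 matrices:

Strassen's algorithm requires power-of-2 dimensions. Pad 304x304 to 512x512 (next power of 2).

Standard algorithm: 304^3 = 28094464 multiplications
Strassen's algorithm: 7^(log2(512)) = 7^9 = 40353607 multiplications
Difference: 28094464 - 40353607 = -12259143 (Strassen uses MORE here due to padding overhead — for small or just-over-power-of-2 n, padding can outweigh the per-level savings)

Standard: 28094464 multiplications (304^3). Strassen: 40353607 multiplications (7^9, after padding to 512x512). Strassen reduces 8 recursive multiplications to 7 at each level.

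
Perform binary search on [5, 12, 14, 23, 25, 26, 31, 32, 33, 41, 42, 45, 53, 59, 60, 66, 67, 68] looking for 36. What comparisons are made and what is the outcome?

Binary search for 36 in [5, 12, 14, 23, 25, 26, 31, 32, 33, 41, 42, 45, 53, 59, 60, 66, 67, 68]:

lo=0, hi=17, mid=8, arr[mid]=33 -> 33 < 36, search right half
lo=9, hi=17, mid=13, arr[mid]=59 -> 59 > 36, search left half
lo=9, hi=12, mid=10, arr[mid]=42 -> 42 > 36, search left half
lo=9, hi=9, mid=9, arr[mid]=41 -> 41 > 36, search left half
lo=9 > hi=8, target 36 not found

Binary search determines that 36 is not in the array after 4 comparisons. The search space was exhausted without finding the target.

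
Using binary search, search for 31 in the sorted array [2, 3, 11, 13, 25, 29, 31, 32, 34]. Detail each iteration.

Binary search for 31 in [2, 3, 11, 13, 25, 29, 31, 32, 34]:

lo=0, hi=8, mid=4, arr[mid]=25 -> 25 < 31, search right half
lo=5, hi=8, mid=6, arr[mid]=31 -> Found target at index 6!

Binary search finds 31 at index 6 after 2 comparisons. The search repeatedly halves the search space by comparing with the middle element.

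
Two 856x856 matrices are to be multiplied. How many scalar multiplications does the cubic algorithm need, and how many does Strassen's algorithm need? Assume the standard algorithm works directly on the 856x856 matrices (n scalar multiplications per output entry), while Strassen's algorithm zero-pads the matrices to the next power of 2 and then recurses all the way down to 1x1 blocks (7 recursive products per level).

Matrix multiplication for 856x856 matrices:

Strassen's algorithm requires power-of-2 dimensions. Pad 856x856 to 1024x1024 (next power of 2).

Standard algorithm: 856^3 = 627222016 multiplications
Strassen's algorithm: 7^(log2(1024)) = 7^10 = 282475249 multiplications
Savings: 627222016 - 282475249 = 344746767 multiplications

Standard: 627222016 multiplications (856^3). Strassen: 282475249 multiplications (7^10, after padding to 1024x1024). Strassen reduces 8 recursive multiplications to 7 at each level.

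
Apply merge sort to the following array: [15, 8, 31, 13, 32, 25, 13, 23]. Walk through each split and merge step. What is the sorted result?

Merge sort trace:

Split: [15, 8, 31, 13, 32, 25, 13, 23] -> [15, 8, 31, 13] and [32, 25, 13, 23]
  Split: [15, 8, 31, 13] -> [15, 8] and [31, 13]
    Split: [15, 8] -> [15] and [8]
    Merge: [15] + [8] -> [8, 15]
    Split: [31, 13] -> [31] and [13]
    Merge: [31] + [13] -> [13, 31]
  Merge: [8, 15] + [13, 31] -> [8, 13, 15, 31]
  Split: [32, 25, 13, 23] -> [32, 25] and [13, 23]
    Split: [32, 25] -> [32] and [25]
    Merge: [32] + [25] -> [25, 32]
    Split: [13, 23] -> [13] and [23]
    Merge: [13] + [23] -> [13, 23]
  Merge: [25, 32] + [13, 23] -> [13, 23, 25, 32]
Merge: [8, 13, 15, 31] + [13, 23, 25, 32] -> [8, 13, 13, 15, 23, 25, 31, 32]

Final sorted array: [8, 13, 13, 15, 23, 25, 31, 32]

The merge sort proceeds by recursively splitting the array and merging sorted halves.
After all merges, the sorted array is [8, 13, 13, 15, 23, 25, 31, 32].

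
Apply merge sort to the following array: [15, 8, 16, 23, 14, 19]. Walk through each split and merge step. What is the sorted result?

Merge sort trace:

Split: [15, 8, 16, 23, 14, 19] -> [15, 8, 16] and [23, 14, 19]
  Split: [15, 8, 16] -> [15] and [8, 16]
    Split: [8, 16] -> [8] and [16]
    Merge: [8] + [16] -> [8, 16]
  Merge: [15] + [8, 16] -> [8, 15, 16]
  Split: [23, 14, 19] -> [23] and [14, 19]
    Split: [14, 19] -> [14] and [19]
    Merge: [14] + [19] -> [14, 19]
  Merge: [23] + [14, 19] -> [14, 19, 23]
Merge: [8, 15, 16] + [14, 19, 23] -> [8, 14, 15, 16, 19, 23]

Final sorted array: [8, 14, 15, 16, 19, 23]

The merge sort proceeds by recursively splitting the array and merging sorted halves.
After all merges, the sorted array is [8, 14, 15, 16, 19, 23].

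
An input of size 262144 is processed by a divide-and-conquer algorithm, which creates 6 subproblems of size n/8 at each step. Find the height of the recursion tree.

For divide and conquer with division factor 8:

Problem sizes at each level:
Level 0: 262144
Level 1: 32768
Level 2: 4096
Level 3: 512
Level 4: 64
Level 5: 8
Level 6: 1

The root is level 0 and the size-1 base case is level 6 (the tree spans levels 0 through 6, i.e. 7 levels counting the root), so the depth is the number of divisions: log_8(262144) = 6

The recursion tree depth is log_8(262144) = 6. At each level, the problem size is divided by 8, so it takes 6 divisions to reduce to a base case of size 1. The algorithm makes 6 recursive calls at each level.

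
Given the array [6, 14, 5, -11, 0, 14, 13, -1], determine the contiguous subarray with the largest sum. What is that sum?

Using Kadane's algorithm on [6, 14, 5, -11, 0, 14, 13, -1]:

Scanning through the array:
Position 1 (value 14): max_ending_here = 20, max_so_far = 20
Position 2 (value 5): max_ending_here = 25, max_so_far = 25
Position 3 (value -11): max_ending_here = 14, max_so_far = 25
Position 4 (value 0): max_ending_here = 14, max_so_far = 25
Position 5 (value 14): max_ending_here = 28, max_so_far = 28
Position 6 (value 13): max_ending_here = 41, max_so_far = 41
Position 7 (value -1): max_ending_here = 40, max_so_far = 41

Maximum subarray: [6, 14, 5, -11, 0, 14, 13]
Maximum sum: 41

The maximum subarray is [6, 14, 5, -11, 0, 14, 13] with sum 41. This subarray runs from index 0 to index 6.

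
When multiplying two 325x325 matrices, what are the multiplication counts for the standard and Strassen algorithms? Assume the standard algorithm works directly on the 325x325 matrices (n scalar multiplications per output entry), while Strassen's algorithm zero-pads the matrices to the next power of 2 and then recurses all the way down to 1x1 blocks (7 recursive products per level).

Matrix multiplication for 325x325 matrices:

Strassen's algorithm requires power-of-2 dimensions. Pad 325x325 to 512x512 (next power of 2).

Standard algorithm: 325^3 = 34328125 multiplications
Strassen's algorithm: 7^(log2(512)) = 7^9 = 40353607 multiplications
Difference: 34328125 - 40353607 = -6025482 (Strassen uses MORE here due to padding overhead — for small or just-over-power-of-2 n, padding can outweigh the per-level savings)

Standard: 34328125 multiplications (325^3). Strassen: 40353607 multiplications (7^9, after padding to 512x512). Strassen reduces 8 recursive multiplications to 7 at each level.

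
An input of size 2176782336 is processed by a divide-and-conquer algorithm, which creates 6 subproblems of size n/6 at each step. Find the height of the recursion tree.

For divide and conquer with division factor 6:

Problem sizes at each level:
Level 0: 2176782336
Level 1: 362797056
Level 2: 60466176
Level 3: 10077696
Level 4: 1679616
Level 5: 279936
Level 6: 46656
Level 7: 7776
Level 8: 1296
Level 9: 216
Level 10: 36
Level 11: 6
Level 12: 1

The root is level 0 and the size-1 base case is level 12 (the tree spans levels 0 through 12, i.e. 13 levels counting the root), so the depth is the number of divisions: log_6(2176782336) = 12

The recursion tree depth is log_6(2176782336) = 12. At each level, the problem size is divided by 6, so it takes 12 divisions to reduce to a base case of size 1. The algorithm makes 6 recursive calls at each level.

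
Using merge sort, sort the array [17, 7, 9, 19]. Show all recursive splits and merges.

Merge sort trace:

Split: [17, 7, 9, 19] -> [17, 7] and [9, 19]
  Split: [17, 7] -> [17] and [7]
  Merge: [17] + [7] -> [7, 17]
  Split: [9, 19] -> [9] and [19]
  Merge: [9] + [19] -> [9, 19]
Merge: [7, 17] + [9, 19] -> [7, 9, 17, 19]

Final sorted array: [7, 9, 17, 19]

The merge sort proceeds by recursively splitting the array and merging sorted halves.
After all merges, the sorted array is [7, 9, 17, 19].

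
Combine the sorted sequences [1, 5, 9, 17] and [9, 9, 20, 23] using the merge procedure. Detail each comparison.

Merging process:

Compare 1 vs 9: take 1 from left. Merged: [1]
Compare 5 vs 9: take 5 from left. Merged: [1, 5]
Compare 9 vs 9: take 9 from left. Merged: [1, 5, 9]
Compare 17 vs 9: take 9 from right. Merged: [1, 5, 9, 9]
Compare 17 vs 9: take 9 from right. Merged: [1, 5, 9, 9, 9]
Compare 17 vs 20: take 17 from left. Merged: [1, 5, 9, 9, 9, 17]
Append remaining from right: [20, 23]. Merged: [1, 5, 9, 9, 9, 17, 20, 23]

Final merged array: [1, 5, 9, 9, 9, 17, 20, 23]
Total comparisons: 6

The merged array is [1, 5, 9, 9, 9, 17, 20, 23], requiring 6 comparisons. The merge step runs in O(n) time where n is the total number of elements.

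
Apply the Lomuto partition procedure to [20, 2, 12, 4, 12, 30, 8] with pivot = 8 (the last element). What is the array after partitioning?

Lomuto partition with pivot = 8:

Initial array: [20, 2, 12, 4, 12, 30, 8]

arr[0]=20 > 8: no swap
arr[1]=2 <= 8: swap with position 0, array becomes [2, 20, 12, 4, 12, 30, 8]
arr[2]=12 > 8: no swap
arr[3]=4 <= 8: swap with position 1, array becomes [2, 4, 12, 20, 12, 30, 8]
arr[4]=12 > 8: no swap
arr[5]=30 > 8: no swap

Place pivot at position 2: [2, 4, 8, 20, 12, 30, 12]
Pivot position: 2

After partitioning with pivot 8, the array becomes [2, 4, 8, 20, 12, 30, 12]. The pivot is placed at index 2. All elements to the left of the pivot are <= 8, and all elements to the right are > 8.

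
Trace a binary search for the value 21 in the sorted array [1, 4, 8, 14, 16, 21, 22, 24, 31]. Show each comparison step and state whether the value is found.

Binary search for 21 in [1, 4, 8, 14, 16, 21, 22, 24, 31]:

lo=0, hi=8, mid=4, arr[mid]=16 -> 16 < 21, search right half
lo=5, hi=8, mid=6, arr[mid]=22 -> 22 > 21, search left half
lo=5, hi=5, mid=5, arr[mid]=21 -> Found target at index 5!

Binary search finds 21 at index 5 after 3 comparisons. The search repeatedly halves the search space by comparing with the middle element.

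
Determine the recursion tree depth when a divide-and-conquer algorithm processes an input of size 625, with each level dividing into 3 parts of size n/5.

For divide and conquer with division factor 5:

Problem sizes at each level:
Level 0: 625
Level 1: 125
Level 2: 25
Level 3: 5
Level 4: 1

The root is level 0 and the size-1 base case is level 4 (the tree spans levels 0 through 4, i.e. 5 levels counting the root), so the depth is the number of divisions: log_5(625) = 4

The recursion tree depth is log_5(625) = 4. At each level, the problem size is divided by 5, so it takes 4 divisions to reduce to a base case of size 1. The algorithm makes 3 recursive calls at each level.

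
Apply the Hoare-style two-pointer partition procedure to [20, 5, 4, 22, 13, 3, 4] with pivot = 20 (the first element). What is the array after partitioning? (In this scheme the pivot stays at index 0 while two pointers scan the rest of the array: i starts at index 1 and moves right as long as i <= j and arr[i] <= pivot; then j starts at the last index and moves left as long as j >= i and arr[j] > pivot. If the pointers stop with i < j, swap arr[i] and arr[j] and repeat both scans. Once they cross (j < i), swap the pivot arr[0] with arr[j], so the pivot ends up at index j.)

Hoare-style two-pointer partition with pivot = 20:

Initial array: [20, 5, 4, 22, 13, 3, 4]

Pointers start at i = 1, j = 6.
i stops at index 3 (arr[3]=22 > 20), j stops at index 6 (arr[6]=4 <= 20): swap arr[3] and arr[6], array becomes [20, 5, 4, 4, 13, 3, 22]
i ends at 6, j ends at 5: the pointers have crossed (j < i), so scanning stops.

Swap pivot arr[0] with arr[5] to place pivot at position 5: [3, 5, 4, 4, 13, 20, 22]
Pivot position: 5

After partitioning with pivot 20, the array becomes [3, 5, 4, 4, 13, 20, 22]. The pivot is placed at index 5. All elements to the left of the pivot are <= 20, and all elements to the right are > 20.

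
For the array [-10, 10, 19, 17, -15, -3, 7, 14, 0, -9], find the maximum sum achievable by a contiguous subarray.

Using Kadane's algorithm on [-10, 10, 19, 17, -15, -3, 7, 14, 0, -9]:

Scanning through the array:
Position 1 (value 10): max_ending_here = 10, max_so_far = 10
Position 2 (value 19): max_ending_here = 29, max_so_far = 29
Position 3 (value 17): max_ending_here = 46, max_so_far = 46
Position 4 (value -15): max_ending_here = 31, max_so_far = 46
Position 5 (value -3): max_ending_here = 28, max_so_far = 46
Position 6 (value 7): max_ending_here = 35, max_so_far = 46
Position 7 (value 14): max_ending_here = 49, max_so_far = 49
Position 8 (value 0): max_ending_here = 49, max_so_far = 49
Position 9 (value -9): max_ending_here = 40, max_so_far = 49

Maximum subarray: [10, 19, 17, -15, -3, 7, 14]
Maximum sum: 49

The maximum subarray is [10, 19, 17, -15, -3, 7, 14] with sum 49. This subarray runs from index 1 to index 7.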